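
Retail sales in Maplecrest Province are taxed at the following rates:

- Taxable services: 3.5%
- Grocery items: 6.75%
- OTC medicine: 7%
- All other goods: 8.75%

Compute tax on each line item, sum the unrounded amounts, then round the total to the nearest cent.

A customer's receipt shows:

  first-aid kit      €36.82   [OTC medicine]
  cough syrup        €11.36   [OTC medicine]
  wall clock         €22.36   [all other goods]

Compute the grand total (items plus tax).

€75.87

First-aid kit €36.82: OTC medicine → 7% → €2.5774
Cough syrup €11.36: OTC medicine → 7% → €0.7952
Wall clock €22.36: all other goods → 8.75% → €1.9565
Subtotal = €70.54; unrounded tax = €5.3291 → €5.33; total due = €75.87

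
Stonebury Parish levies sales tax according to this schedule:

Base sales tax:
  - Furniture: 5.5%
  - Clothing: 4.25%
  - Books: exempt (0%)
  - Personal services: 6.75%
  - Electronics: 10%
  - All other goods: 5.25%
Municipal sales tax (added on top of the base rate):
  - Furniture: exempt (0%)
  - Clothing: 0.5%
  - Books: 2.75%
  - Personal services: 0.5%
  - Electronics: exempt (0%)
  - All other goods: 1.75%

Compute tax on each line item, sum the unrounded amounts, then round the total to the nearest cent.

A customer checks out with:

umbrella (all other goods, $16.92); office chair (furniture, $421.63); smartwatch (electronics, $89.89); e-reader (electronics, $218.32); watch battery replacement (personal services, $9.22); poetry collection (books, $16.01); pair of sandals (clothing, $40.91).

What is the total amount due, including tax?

Umbrella $16.92: all other goods → 5.25% + 1.75% municipal = 7% → $1.1844
Office chair $421.63: furniture → 5.5% + 0% municipal = 5.5% → $23.18965
Smartwatch $89.89: electronics → 10% + 0% municipal = 10% → $8.989
E-reader $218.32: electronics → 10% + 0% municipal = 10% → $21.832
Watch battery replacement $9.22: personal services → 6.75% + 0.5% municipal = 7.25% → $0.66845
Poetry collection $16.01: books → 0% + 2.75% municipal = 2.75% → $0.440275
Pair of sandals $40.91: clothing → 4.25% + 0.5% municipal = 4.75% → $1.943225
Subtotal = $812.90; unrounded tax = $58.247 → $58.25; total due = $871.15

$871.15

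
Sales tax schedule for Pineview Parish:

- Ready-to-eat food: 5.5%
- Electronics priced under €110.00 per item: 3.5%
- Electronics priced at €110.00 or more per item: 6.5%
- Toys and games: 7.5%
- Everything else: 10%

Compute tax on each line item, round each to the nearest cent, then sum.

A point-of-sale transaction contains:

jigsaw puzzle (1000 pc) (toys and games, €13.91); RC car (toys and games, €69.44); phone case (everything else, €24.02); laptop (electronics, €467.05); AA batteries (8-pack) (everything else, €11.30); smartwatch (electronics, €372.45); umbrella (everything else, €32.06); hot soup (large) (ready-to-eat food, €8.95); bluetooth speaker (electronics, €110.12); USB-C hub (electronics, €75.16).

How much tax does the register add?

€77.84

Jigsaw puzzle (1000 pc) €13.91: toys and games → 7.5% → €1.04
RC car €69.44: toys and games → 7.5% → €5.21
Phone case €24.02: everything else → 10% → €2.40
Laptop €467.05: electronics, €110.00 or more → 6.5% → €30.36
AA batteries (8-pack) €11.30: everything else → 10% → €1.13
Smartwatch €372.45: electronics, €110.00 or more → 6.5% → €24.21
Umbrella €32.06: everything else → 10% → €3.21
Hot soup (large) €8.95: ready-to-eat food → 5.5% → €0.49
Bluetooth speaker €110.12: electronics, €110.00 or more → 6.5% → €7.16
USB-C hub €75.16: electronics, under €110.00 → 3.5% → €2.63
Total tax = €1.04 + €5.21 + €2.40 + €30.36 + €1.13 + €24.21 + €3.21 + €0.49 + €7.16 + €2.63 = €77.84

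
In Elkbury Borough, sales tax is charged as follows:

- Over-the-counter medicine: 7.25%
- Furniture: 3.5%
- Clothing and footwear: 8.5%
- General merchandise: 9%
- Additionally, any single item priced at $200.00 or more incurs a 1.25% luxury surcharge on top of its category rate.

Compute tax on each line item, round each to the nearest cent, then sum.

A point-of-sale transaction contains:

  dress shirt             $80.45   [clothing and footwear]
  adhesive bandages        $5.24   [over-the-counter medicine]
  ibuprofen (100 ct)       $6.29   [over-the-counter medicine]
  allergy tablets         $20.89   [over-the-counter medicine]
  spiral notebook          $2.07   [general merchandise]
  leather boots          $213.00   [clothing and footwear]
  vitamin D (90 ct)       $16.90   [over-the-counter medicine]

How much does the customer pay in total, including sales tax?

Dress shirt $80.45: clothing and footwear → 8.5% → $6.84
Adhesive bandages $5.24: over-the-counter medicine → 7.25% → $0.38
Ibuprofen (100 ct) $6.29: over-the-counter medicine → 7.25% → $0.46
Allergy tablets $20.89: over-the-counter medicine → 7.25% → $1.51
Spiral notebook $2.07: general merchandise → 9% → $0.19
Leather boots $213.00: clothing and footwear → 8.5% + 1.25% surcharge = 9.75% → $20.77
Vitamin D (90 ct) $16.90: over-the-counter medicine → 7.25% → $1.23
Subtotal = $344.84; tax = $31.38; total due = $376.22

$376.22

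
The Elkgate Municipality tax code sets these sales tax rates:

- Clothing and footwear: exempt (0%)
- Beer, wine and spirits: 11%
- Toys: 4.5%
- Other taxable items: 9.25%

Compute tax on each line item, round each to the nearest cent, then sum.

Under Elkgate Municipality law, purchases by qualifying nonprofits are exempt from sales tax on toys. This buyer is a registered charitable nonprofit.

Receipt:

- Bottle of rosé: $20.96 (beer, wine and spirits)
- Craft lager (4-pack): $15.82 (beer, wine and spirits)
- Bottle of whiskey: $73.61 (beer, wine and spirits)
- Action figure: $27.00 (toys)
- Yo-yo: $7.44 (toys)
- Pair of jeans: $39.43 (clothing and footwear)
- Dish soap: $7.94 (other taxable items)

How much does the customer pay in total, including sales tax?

Bottle of rosé $20.96: beer, wine and spirits → 11% → $2.31
Craft lager (4-pack) $15.82: beer, wine and spirits → 11% → $1.74
Bottle of whiskey $73.61: beer, wine and spirits → 11% → $8.10
Action figure $27.00: toys, buyer-exempt → 0% → $0.00
Yo-yo $7.44: toys, buyer-exempt → 0% → $0.00
Pair of jeans $39.43: clothing and footwear → 0% → $0.00
Dish soap $7.94: other taxable items → 9.25% → $0.73
Subtotal = $192.20; tax = $12.88; total due = $205.08

$205.08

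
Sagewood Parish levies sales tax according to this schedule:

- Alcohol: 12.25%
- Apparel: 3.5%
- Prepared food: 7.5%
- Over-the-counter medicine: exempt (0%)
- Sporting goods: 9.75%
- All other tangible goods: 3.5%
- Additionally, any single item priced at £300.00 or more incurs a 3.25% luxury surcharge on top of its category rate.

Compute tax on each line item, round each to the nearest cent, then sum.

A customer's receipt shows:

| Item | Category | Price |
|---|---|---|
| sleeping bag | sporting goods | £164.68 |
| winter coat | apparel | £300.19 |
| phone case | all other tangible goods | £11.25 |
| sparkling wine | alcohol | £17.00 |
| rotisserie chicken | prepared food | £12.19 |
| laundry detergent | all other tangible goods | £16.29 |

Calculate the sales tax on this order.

£40.27

Sleeping bag £164.68: sporting goods → 9.75% → £16.06
Winter coat £300.19: apparel → 3.5% + 3.25% surcharge = 6.75% → £20.26
Phone case £11.25: all other tangible goods → 3.5% → £0.39
Sparkling wine £17.00: alcohol → 12.25% → £2.08
Rotisserie chicken £12.19: prepared food → 7.5% → £0.91
Laundry detergent £16.29: all other tangible goods → 3.5% → £0.57
Total tax = £16.06 + £20.26 + £0.39 + £2.08 + £0.91 + £0.57 = £40.27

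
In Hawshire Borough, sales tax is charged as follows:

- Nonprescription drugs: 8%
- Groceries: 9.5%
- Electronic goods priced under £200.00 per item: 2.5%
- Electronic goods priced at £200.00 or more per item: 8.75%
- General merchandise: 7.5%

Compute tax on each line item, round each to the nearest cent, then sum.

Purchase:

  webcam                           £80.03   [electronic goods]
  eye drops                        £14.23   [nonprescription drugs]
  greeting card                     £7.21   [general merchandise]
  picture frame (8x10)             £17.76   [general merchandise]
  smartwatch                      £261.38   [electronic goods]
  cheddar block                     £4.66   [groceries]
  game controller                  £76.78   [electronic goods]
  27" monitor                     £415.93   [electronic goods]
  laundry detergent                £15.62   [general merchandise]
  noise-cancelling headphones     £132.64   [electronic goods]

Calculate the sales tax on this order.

£71.12

Webcam £80.03: electronic goods, under £200.00 → 2.5% → £2.00
Eye drops £14.23: nonprescription drugs → 8% → £1.14
Greeting card £7.21: general merchandise → 7.5% → £0.54
Picture frame (8x10) £17.76: general merchandise → 7.5% → £1.33
Smartwatch £261.38: electronic goods, £200.00 or more → 8.75% → £22.87
Cheddar block £4.66: groceries → 9.5% → £0.44
Game controller £76.78: electronic goods, under £200.00 → 2.5% → £1.92
27" monitor £415.93: electronic goods, £200.00 or more → 8.75% → £36.39
Laundry detergent £15.62: general merchandise → 7.5% → £1.17
Noise-cancelling headphones £132.64: electronic goods, under £200.00 → 2.5% → £3.32
Total tax = £2.00 + £1.14 + £0.54 + £1.33 + £22.87 + £0.44 + £1.92 + £36.39 + £1.17 + £3.32 = £71.12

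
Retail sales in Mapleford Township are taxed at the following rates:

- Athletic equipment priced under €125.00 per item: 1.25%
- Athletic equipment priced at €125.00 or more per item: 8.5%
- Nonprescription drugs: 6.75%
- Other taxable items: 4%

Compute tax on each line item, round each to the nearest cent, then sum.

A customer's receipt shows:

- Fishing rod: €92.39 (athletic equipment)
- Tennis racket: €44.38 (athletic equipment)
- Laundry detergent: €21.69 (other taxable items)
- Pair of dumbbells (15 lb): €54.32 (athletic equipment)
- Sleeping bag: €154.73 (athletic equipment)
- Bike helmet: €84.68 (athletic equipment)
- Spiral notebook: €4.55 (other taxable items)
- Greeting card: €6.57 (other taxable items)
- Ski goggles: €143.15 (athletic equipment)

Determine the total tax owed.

€30.07

Fishing rod €92.39: athletic equipment, under €125.00 → 1.25% → €1.15
Tennis racket €44.38: athletic equipment, under €125.00 → 1.25% → €0.55
Laundry detergent €21.69: other taxable items → 4% → €0.87
Pair of dumbbells (15 lb) €54.32: athletic equipment, under €125.00 → 1.25% → €0.68
Sleeping bag €154.73: athletic equipment, €125.00 or more → 8.5% → €13.15
Bike helmet €84.68: athletic equipment, under €125.00 → 1.25% → €1.06
Spiral notebook €4.55: other taxable items → 4% → €0.18
Greeting card €6.57: other taxable items → 4% → €0.26
Ski goggles €143.15: athletic equipment, €125.00 or more → 8.5% → €12.17
Total tax = €1.15 + €0.55 + €0.87 + €0.68 + €13.15 + €1.06 + €0.18 + €0.26 + €12.17 = €30.07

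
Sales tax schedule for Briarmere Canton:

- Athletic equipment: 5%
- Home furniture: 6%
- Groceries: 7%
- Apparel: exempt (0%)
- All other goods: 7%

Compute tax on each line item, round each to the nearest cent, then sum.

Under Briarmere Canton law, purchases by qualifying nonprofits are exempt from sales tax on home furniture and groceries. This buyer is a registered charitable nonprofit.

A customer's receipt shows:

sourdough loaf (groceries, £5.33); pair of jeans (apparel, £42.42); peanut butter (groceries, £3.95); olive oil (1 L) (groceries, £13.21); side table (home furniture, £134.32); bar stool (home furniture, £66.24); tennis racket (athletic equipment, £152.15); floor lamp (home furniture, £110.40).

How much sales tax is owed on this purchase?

Sourdough loaf £5.33: groceries, buyer-exempt → 0% → £0.00
Pair of jeans £42.42: apparel → 0% → £0.00
Peanut butter £3.95: groceries, buyer-exempt → 0% → £0.00
Olive oil (1 L) £13.21: groceries, buyer-exempt → 0% → £0.00
Side table £134.32: home furniture, buyer-exempt → 0% → £0.00
Bar stool £66.24: home furniture, buyer-exempt → 0% → £0.00
Tennis racket £152.15: athletic equipment → 5% → £7.61
Floor lamp £110.40: home furniture, buyer-exempt → 0% → £0.00
Total tax = £7.61

£7.61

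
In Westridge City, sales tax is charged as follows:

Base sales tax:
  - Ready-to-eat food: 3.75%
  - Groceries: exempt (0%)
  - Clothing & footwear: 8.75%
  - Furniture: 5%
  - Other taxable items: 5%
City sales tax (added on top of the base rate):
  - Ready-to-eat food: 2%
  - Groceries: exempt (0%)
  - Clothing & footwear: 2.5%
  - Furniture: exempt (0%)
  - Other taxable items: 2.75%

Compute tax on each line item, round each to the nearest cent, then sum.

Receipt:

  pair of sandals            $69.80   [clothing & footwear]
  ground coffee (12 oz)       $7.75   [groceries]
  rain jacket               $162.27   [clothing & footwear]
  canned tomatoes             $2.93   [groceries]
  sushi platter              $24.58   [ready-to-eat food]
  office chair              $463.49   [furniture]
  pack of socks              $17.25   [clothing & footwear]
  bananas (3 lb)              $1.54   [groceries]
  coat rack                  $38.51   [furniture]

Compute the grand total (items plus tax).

$842.68

Pair of sandals $69.80: clothing & footwear → 8.75% + 2.5% city = 11.25% → $7.85
Ground coffee (12 oz) $7.75: groceries → 0% + 0% city = 0% → $0.00
Rain jacket $162.27: clothing & footwear → 8.75% + 2.5% city = 11.25% → $18.26
Canned tomatoes $2.93: groceries → 0% + 0% city = 0% → $0.00
Sushi platter $24.58: ready-to-eat food → 3.75% + 2% city = 5.75% → $1.41
Office chair $463.49: furniture → 5% + 0% city = 5% → $23.17
Pack of socks $17.25: clothing & footwear → 8.75% + 2.5% city = 11.25% → $1.94
Bananas (3 lb) $1.54: groceries → 0% + 0% city = 0% → $0.00
Coat rack $38.51: furniture → 5% + 0% city = 5% → $1.93
Subtotal = $788.12; tax = $54.56; total due = $842.68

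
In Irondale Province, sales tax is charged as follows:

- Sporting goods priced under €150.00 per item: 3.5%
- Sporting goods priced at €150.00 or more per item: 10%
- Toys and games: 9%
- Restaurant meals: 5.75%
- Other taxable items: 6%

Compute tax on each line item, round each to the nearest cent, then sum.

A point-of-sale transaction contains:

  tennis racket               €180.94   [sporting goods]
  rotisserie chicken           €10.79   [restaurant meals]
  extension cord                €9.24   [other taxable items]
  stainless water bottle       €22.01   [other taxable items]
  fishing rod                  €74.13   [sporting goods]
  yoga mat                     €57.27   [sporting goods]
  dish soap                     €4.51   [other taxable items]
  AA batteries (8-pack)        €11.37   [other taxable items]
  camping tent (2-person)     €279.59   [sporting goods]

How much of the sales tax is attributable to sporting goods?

€50.64

Tennis racket €180.94: sporting goods, €150.00 or more → 10% → €18.09
Fishing rod €74.13: sporting goods, under €150.00 → 3.5% → €2.59
Yoga mat €57.27: sporting goods, under €150.00 → 3.5% → €2.00
Camping tent (2-person) €279.59: sporting goods, €150.00 or more → 10% → €27.96
Tax on sporting goods = €18.09 + €2.59 + €2.00 + €27.96 = €50.64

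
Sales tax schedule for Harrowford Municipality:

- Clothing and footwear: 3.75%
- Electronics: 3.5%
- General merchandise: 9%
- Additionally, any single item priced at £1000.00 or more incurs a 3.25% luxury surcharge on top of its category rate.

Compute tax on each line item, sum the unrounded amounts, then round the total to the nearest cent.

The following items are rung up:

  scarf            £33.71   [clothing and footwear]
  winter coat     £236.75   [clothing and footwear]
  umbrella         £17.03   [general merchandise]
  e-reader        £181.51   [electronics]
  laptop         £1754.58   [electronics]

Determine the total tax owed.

£136.46

Scarf £33.71: clothing and footwear → 3.75% → £1.264125
Winter coat £236.75: clothing and footwear → 3.75% → £8.878125
Umbrella £17.03: general merchandise → 9% → £1.5327
E-reader £181.51: electronics → 3.5% → £6.35285
Laptop £1754.58: electronics → 3.5% + 3.25% surcharge = 6.75% → £118.43415
Unrounded tax sum = £136.46195 → £136.46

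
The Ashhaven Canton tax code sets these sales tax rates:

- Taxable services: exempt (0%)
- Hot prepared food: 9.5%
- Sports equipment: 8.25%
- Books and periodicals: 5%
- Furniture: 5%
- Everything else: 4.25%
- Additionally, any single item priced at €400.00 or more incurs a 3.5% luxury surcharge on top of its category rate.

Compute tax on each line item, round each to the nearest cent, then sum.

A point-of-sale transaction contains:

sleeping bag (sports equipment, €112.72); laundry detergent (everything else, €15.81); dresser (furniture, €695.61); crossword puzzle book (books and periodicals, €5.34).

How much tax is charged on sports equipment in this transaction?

€9.30

Sleeping bag €112.72: sports equipment → 8.25% → €9.30
Tax on sports equipment = €9.30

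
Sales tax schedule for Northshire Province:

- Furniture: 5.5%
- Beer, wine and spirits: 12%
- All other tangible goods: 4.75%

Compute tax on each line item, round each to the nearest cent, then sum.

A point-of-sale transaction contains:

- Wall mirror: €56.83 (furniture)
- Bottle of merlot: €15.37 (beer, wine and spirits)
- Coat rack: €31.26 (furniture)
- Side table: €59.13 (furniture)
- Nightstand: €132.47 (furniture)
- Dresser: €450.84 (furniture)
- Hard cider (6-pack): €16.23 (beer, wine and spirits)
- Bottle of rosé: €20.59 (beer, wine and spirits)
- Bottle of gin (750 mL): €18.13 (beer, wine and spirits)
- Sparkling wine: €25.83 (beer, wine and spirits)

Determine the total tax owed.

€51.73

Wall mirror €56.83: furniture → 5.5% → €3.13
Bottle of merlot €15.37: beer, wine and spirits → 12% → €1.84
Coat rack €31.26: furniture → 5.5% → €1.72
Side table €59.13: furniture → 5.5% → €3.25
Nightstand €132.47: furniture → 5.5% → €7.29
Dresser €450.84: furniture → 5.5% → €24.80
Hard cider (6-pack) €16.23: beer, wine and spirits → 12% → €1.95
Bottle of rosé €20.59: beer, wine and spirits → 12% → €2.47
Bottle of gin (750 mL) €18.13: beer, wine and spirits → 12% → €2.18
Sparkling wine €25.83: beer, wine and spirits → 12% → €3.10
Total tax = €3.13 + €1.84 + €1.72 + €3.25 + €7.29 + €24.80 + €1.95 + €2.47 + €2.18 + €3.10 = €51.73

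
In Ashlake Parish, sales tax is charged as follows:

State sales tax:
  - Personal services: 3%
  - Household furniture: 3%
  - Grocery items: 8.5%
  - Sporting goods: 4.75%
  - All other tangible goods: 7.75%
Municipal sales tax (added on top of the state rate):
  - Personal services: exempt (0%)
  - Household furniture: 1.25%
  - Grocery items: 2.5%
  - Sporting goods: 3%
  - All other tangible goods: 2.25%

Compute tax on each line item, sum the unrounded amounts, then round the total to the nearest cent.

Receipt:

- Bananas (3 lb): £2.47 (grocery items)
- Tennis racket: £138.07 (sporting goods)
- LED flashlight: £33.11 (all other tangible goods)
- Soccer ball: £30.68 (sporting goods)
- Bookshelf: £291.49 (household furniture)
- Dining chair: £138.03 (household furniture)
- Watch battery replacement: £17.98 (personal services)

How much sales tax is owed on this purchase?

£35.45

Bananas (3 lb) £2.47: grocery items → 8.5% + 2.5% municipal = 11% → £0.2717
Tennis racket £138.07: sporting goods → 4.75% + 3% municipal = 7.75% → £10.700425
LED flashlight £33.11: all other tangible goods → 7.75% + 2.25% municipal = 10% → £3.311
Soccer ball £30.68: sporting goods → 4.75% + 3% municipal = 7.75% → £2.3777
Bookshelf £291.49: household furniture → 3% + 1.25% municipal = 4.25% → £12.388325
Dining chair £138.03: household furniture → 3% + 1.25% municipal = 4.25% → £5.866275
Watch battery replacement £17.98: personal services → 3% + 0% municipal = 3% → £0.5394
Unrounded tax sum = £35.454825 → £35.45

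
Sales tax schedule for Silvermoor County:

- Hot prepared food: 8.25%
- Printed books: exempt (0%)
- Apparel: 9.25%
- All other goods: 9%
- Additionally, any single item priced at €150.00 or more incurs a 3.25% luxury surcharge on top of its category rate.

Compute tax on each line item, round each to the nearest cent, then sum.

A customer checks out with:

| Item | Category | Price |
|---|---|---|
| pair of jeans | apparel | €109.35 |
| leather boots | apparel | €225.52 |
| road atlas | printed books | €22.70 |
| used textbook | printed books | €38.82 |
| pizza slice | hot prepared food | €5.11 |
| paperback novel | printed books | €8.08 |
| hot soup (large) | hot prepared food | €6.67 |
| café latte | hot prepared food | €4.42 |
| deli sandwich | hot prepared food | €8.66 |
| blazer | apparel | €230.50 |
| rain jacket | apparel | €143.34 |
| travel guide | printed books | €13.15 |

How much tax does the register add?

Pair of jeans €109.35: apparel → 9.25% → €10.11
Leather boots €225.52: apparel → 9.25% + 3.25% surcharge = 12.5% → €28.19
Road atlas €22.70: printed books → 0% → €0.00
Used textbook €38.82: printed books → 0% → €0.00
Pizza slice €5.11: hot prepared food → 8.25% → €0.42
Paperback novel €8.08: printed books → 0% → €0.00
Hot soup (large) €6.67: hot prepared food → 8.25% → €0.55
Café latte €4.42: hot prepared food → 8.25% → €0.36
Deli sandwich €8.66: hot prepared food → 8.25% → €0.71
Blazer €230.50: apparel → 9.25% + 3.25% surcharge = 12.5% → €28.81
Rain jacket €143.34: apparel → 9.25% → €13.26
Travel guide €13.15: printed books → 0% → €0.00
Total tax = €10.11 + €28.19 + €0.42 + €0.55 + €0.36 + €0.71 + €28.81 + €13.26 = €82.41

€82.41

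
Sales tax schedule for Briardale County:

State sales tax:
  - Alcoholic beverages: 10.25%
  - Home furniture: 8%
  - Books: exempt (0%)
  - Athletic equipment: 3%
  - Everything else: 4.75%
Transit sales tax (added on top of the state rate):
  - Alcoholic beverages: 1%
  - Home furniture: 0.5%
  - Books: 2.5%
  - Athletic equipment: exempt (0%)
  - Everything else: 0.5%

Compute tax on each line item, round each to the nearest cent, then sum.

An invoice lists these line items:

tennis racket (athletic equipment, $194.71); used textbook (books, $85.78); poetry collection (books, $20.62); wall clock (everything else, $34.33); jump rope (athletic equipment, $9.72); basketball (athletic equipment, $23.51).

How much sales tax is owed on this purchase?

$11.30

Tennis racket $194.71: athletic equipment → 3% + 0% transit = 3% → $5.84
Used textbook $85.78: books → 0% + 2.5% transit = 2.5% → $2.14
Poetry collection $20.62: books → 0% + 2.5% transit = 2.5% → $0.52
Wall clock $34.33: everything else → 4.75% + 0.5% transit = 5.25% → $1.80
Jump rope $9.72: athletic equipment → 3% + 0% transit = 3% → $0.29
Basketball $23.51: athletic equipment → 3% + 0% transit = 3% → $0.71
Total tax = $5.84 + $2.14 + $0.52 + $1.80 + $0.29 + $0.71 = $11.30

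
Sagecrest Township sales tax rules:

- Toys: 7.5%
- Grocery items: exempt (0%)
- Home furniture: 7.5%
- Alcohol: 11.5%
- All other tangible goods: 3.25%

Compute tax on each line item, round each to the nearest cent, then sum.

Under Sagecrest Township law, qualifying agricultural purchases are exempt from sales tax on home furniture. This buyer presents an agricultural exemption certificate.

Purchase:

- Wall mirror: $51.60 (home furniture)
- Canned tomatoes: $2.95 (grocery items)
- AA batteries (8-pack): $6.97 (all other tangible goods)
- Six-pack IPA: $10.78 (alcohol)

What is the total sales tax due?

Wall mirror $51.60: home furniture, buyer-exempt → 0% → $0.00
Canned tomatoes $2.95: grocery items → 0% → $0.00
AA batteries (8-pack) $6.97: all other tangible goods → 3.25% → $0.23
Six-pack IPA $10.78: alcohol → 11.5% → $1.24
Total tax = $0.23 + $1.24 = $1.47

$1.47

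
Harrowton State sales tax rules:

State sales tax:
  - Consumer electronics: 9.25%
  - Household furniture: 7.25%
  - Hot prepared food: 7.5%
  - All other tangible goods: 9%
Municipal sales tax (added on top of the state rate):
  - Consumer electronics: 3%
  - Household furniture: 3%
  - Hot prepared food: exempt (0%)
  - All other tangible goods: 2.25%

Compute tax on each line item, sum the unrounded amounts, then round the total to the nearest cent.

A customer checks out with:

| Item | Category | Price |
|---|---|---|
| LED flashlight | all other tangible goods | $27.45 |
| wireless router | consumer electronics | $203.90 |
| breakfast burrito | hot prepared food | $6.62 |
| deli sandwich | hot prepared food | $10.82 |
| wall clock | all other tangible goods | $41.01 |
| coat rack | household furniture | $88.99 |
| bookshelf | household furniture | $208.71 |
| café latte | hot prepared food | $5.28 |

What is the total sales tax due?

LED flashlight $27.45: all other tangible goods → 9% + 2.25% municipal = 11.25% → $3.088125
Wireless router $203.90: consumer electronics → 9.25% + 3% municipal = 12.25% → $24.97775
Breakfast burrito $6.62: hot prepared food → 7.5% + 0% municipal = 7.5% → $0.4965
Deli sandwich $10.82: hot prepared food → 7.5% + 0% municipal = 7.5% → $0.8115
Wall clock $41.01: all other tangible goods → 9% + 2.25% municipal = 11.25% → $4.613625
Coat rack $88.99: household furniture → 7.25% + 3% municipal = 10.25% → $9.121475
Bookshelf $208.71: household furniture → 7.25% + 3% municipal = 10.25% → $21.392775
Café latte $5.28: hot prepared food → 7.5% + 0% municipal = 7.5% → $0.396
Unrounded tax sum = $64.89775 → $64.90

$64.90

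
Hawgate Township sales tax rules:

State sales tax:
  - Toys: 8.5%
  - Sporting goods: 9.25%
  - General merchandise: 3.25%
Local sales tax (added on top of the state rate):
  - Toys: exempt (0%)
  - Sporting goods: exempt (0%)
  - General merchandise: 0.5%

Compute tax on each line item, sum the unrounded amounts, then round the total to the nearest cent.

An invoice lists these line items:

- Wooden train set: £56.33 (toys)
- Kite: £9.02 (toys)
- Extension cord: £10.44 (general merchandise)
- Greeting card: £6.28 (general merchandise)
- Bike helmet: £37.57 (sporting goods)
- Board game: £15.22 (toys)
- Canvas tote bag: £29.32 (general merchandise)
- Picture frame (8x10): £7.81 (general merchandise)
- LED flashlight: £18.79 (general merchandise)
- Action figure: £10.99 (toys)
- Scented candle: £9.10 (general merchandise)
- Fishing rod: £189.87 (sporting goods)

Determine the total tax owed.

Wooden train set £56.33: toys → 8.5% + 0% local = 8.5% → £4.78805
Kite £9.02: toys → 8.5% + 0% local = 8.5% → £0.7667
Extension cord £10.44: general merchandise → 3.25% + 0.5% local = 3.75% → £0.3915
Greeting card £6.28: general merchandise → 3.25% + 0.5% local = 3.75% → £0.2355
Bike helmet £37.57: sporting goods → 9.25% + 0% local = 9.25% → £3.475225
Board game £15.22: toys → 8.5% + 0% local = 8.5% → £1.2937
Canvas tote bag £29.32: general merchandise → 3.25% + 0.5% local = 3.75% → £1.0995
Picture frame (8x10) £7.81: general merchandise → 3.25% + 0.5% local = 3.75% → £0.292875
LED flashlight £18.79: general merchandise → 3.25% + 0.5% local = 3.75% → £0.704625
Action figure £10.99: toys → 8.5% + 0% local = 8.5% → £0.93415
Scented candle £9.10: general merchandise → 3.25% + 0.5% local = 3.75% → £0.34125
Fishing rod £189.87: sporting goods → 9.25% + 0% local = 9.25% → £17.562975
Unrounded tax sum = £31.88605 → £31.89

£31.89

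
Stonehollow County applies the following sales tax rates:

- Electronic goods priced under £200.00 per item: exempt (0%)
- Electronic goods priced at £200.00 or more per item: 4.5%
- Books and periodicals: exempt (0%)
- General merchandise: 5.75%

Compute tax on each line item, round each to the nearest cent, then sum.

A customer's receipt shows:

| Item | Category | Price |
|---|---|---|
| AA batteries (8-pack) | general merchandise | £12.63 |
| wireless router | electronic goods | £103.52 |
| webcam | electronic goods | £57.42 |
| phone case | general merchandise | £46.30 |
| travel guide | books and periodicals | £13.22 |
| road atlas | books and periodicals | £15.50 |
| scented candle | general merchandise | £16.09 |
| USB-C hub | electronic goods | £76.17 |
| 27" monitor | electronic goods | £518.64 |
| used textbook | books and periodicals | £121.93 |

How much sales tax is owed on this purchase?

AA batteries (8-pack) £12.63: general merchandise → 5.75% → £0.73
Wireless router £103.52: electronic goods, under £200.00 → 0% → £0.00
Webcam £57.42: electronic goods, under £200.00 → 0% → £0.00
Phone case £46.30: general merchandise → 5.75% → £2.66
Travel guide £13.22: books and periodicals → 0% → £0.00
Road atlas £15.50: books and periodicals → 0% → £0.00
Scented candle £16.09: general merchandise → 5.75% → £0.93
USB-C hub £76.17: electronic goods, under £200.00 → 0% → £0.00
27" monitor £518.64: electronic goods, £200.00 or more → 4.5% → £23.34
Used textbook £121.93: books and periodicals → 0% → £0.00
Total tax = £0.73 + £2.66 + £0.93 + £23.34 = £27.66

£27.66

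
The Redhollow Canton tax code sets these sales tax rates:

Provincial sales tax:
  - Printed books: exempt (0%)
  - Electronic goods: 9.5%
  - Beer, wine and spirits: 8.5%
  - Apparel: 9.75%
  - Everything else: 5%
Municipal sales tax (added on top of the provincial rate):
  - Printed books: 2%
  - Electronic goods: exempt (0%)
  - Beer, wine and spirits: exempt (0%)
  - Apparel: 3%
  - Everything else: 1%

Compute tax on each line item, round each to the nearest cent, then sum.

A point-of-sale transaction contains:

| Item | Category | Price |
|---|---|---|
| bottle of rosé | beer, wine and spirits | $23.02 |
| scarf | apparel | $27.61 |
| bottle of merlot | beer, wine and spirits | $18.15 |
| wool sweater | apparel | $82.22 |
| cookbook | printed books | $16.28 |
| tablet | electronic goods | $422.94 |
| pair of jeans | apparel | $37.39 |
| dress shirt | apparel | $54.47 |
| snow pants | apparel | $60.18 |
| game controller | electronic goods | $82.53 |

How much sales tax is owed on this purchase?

$85.23

Bottle of rosé $23.02: beer, wine and spirits → 8.5% + 0% municipal = 8.5% → $1.96
Scarf $27.61: apparel → 9.75% + 3% municipal = 12.75% → $3.52
Bottle of merlot $18.15: beer, wine and spirits → 8.5% + 0% municipal = 8.5% → $1.54
Wool sweater $82.22: apparel → 9.75% + 3% municipal = 12.75% → $10.48
Cookbook $16.28: printed books → 0% + 2% municipal = 2% → $0.33
Tablet $422.94: electronic goods → 9.5% + 0% municipal = 9.5% → $40.18
Pair of jeans $37.39: apparel → 9.75% + 3% municipal = 12.75% → $4.77
Dress shirt $54.47: apparel → 9.75% + 3% municipal = 12.75% → $6.94
Snow pants $60.18: apparel → 9.75% + 3% municipal = 12.75% → $7.67
Game controller $82.53: electronic goods → 9.5% + 0% municipal = 9.5% → $7.84
Total tax = $1.96 + $3.52 + $1.54 + $10.48 + $0.33 + $40.18 + $4.77 + $6.94 + $7.67 + $7.84 = $85.23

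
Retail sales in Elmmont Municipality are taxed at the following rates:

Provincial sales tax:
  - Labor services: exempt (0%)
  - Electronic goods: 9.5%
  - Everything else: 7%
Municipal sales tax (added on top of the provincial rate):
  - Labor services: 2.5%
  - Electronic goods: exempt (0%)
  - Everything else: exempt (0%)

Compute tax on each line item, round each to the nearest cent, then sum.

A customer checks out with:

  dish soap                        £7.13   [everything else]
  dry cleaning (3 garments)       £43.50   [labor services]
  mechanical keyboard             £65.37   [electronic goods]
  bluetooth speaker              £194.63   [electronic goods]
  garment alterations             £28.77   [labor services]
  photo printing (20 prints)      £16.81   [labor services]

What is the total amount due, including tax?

Dish soap £7.13: everything else → 7% + 0% municipal = 7% → £0.50
Dry cleaning (3 garments) £43.50: labor services → 0% + 2.5% municipal = 2.5% → £1.09
Mechanical keyboard £65.37: electronic goods → 9.5% + 0% municipal = 9.5% → £6.21
Bluetooth speaker £194.63: electronic goods → 9.5% + 0% municipal = 9.5% → £18.49
Garment alterations £28.77: labor services → 0% + 2.5% municipal = 2.5% → £0.72
Photo printing (20 prints) £16.81: labor services → 0% + 2.5% municipal = 2.5% → £0.42
Subtotal = £356.21; tax = £27.43; total due = £383.64

£383.64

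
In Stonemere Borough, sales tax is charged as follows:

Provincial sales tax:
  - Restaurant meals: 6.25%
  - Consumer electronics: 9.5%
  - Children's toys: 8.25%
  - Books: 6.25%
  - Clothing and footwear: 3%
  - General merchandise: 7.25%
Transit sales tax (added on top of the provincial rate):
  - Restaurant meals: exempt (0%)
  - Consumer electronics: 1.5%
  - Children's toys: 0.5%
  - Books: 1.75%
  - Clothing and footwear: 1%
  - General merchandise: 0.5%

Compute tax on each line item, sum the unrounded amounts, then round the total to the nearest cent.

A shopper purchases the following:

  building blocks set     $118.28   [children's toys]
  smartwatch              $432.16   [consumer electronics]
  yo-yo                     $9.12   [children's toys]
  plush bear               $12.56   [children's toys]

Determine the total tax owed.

$59.78

Building blocks set $118.28: children's toys → 8.25% + 0.5% transit = 8.75% → $10.3495
Smartwatch $432.16: consumer electronics → 9.5% + 1.5% transit = 11% → $47.5376
Yo-yo $9.12: children's toys → 8.25% + 0.5% transit = 8.75% → $0.798
Plush bear $12.56: children's toys → 8.25% + 0.5% transit = 8.75% → $1.099
Unrounded tax sum = $59.7841 → $59.78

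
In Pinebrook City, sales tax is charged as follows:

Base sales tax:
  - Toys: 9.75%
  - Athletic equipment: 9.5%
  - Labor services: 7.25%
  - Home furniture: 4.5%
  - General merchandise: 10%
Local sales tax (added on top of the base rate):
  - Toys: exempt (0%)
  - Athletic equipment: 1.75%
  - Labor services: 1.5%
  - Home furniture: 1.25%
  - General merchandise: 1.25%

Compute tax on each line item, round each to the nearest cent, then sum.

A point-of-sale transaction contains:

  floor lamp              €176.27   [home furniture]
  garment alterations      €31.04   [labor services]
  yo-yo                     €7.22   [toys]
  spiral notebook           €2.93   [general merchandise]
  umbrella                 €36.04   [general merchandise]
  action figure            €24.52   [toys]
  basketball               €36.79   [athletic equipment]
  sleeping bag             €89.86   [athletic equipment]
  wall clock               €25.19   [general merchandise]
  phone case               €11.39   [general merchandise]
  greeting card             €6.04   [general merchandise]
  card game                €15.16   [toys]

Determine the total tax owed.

Floor lamp €176.27: home furniture → 4.5% + 1.25% local = 5.75% → €10.14
Garment alterations €31.04: labor services → 7.25% + 1.5% local = 8.75% → €2.72
Yo-yo €7.22: toys → 9.75% + 0% local = 9.75% → €0.70
Spiral notebook €2.93: general merchandise → 10% + 1.25% local = 11.25% → €0.33
Umbrella €36.04: general merchandise → 10% + 1.25% local = 11.25% → €4.05
Action figure €24.52: toys → 9.75% + 0% local = 9.75% → €2.39
Basketball €36.79: athletic equipment → 9.5% + 1.75% local = 11.25% → €4.14
Sleeping bag €89.86: athletic equipment → 9.5% + 1.75% local = 11.25% → €10.11
Wall clock €25.19: general merchandise → 10% + 1.25% local = 11.25% → €2.83
Phone case €11.39: general merchandise → 10% + 1.25% local = 11.25% → €1.28
Greeting card €6.04: general merchandise → 10% + 1.25% local = 11.25% → €0.68
Card game €15.16: toys → 9.75% + 0% local = 9.75% → €1.48
Total tax = €10.14 + €2.72 + €0.70 + €0.33 + €4.05 + €2.39 + €4.14 + €10.11 + €2.83 + €1.28 + €0.68 + €1.48 = €40.85

€40.85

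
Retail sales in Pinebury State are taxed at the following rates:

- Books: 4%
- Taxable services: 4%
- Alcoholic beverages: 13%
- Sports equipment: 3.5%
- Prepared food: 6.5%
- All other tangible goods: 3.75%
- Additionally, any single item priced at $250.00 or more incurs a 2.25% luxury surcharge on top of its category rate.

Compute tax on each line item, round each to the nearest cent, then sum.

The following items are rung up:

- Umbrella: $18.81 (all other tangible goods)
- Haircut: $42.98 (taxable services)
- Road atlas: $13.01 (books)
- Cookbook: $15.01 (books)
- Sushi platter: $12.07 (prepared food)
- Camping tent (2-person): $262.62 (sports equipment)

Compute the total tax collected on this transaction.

$19.43

Umbrella $18.81: all other tangible goods → 3.75% → $0.71
Haircut $42.98: taxable services → 4% → $1.72
Road atlas $13.01: books → 4% → $0.52
Cookbook $15.01: books → 4% → $0.60
Sushi platter $12.07: prepared food → 6.5% → $0.78
Camping tent (2-person) $262.62: sports equipment → 3.5% + 2.25% surcharge = 5.75% → $15.10
Total tax = $0.71 + $1.72 + $0.52 + $0.60 + $0.78 + $15.10 = $19.43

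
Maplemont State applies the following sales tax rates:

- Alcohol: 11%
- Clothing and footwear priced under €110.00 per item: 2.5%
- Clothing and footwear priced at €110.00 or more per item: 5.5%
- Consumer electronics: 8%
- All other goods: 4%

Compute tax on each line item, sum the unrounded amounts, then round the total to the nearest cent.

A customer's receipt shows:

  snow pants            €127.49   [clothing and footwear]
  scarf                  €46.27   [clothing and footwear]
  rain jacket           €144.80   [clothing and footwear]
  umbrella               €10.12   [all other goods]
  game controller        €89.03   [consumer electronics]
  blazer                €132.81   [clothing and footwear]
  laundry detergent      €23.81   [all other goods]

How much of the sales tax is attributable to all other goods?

Umbrella €10.12: all other goods → 4% → €0.4048
Laundry detergent €23.81: all other goods → 4% → €0.9524
Tax on all other goods: unrounded sum = €1.3572 → €1.36

€1.36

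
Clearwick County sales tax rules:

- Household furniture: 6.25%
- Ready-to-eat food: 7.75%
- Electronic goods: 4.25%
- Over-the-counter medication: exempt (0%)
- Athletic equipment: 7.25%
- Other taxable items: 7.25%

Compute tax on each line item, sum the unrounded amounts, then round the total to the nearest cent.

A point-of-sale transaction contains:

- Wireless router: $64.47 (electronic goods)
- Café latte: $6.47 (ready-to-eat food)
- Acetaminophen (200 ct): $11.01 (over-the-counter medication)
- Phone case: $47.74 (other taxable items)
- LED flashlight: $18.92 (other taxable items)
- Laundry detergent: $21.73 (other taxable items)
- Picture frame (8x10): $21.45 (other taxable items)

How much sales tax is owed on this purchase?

$11.20

Wireless router $64.47: electronic goods → 4.25% → $2.739975
Café latte $6.47: ready-to-eat food → 7.75% → $0.501425
Acetaminophen (200 ct) $11.01: over-the-counter medication → 0% → $0.00
Phone case $47.74: other taxable items → 7.25% → $3.46115
LED flashlight $18.92: other taxable items → 7.25% → $1.3717
Laundry detergent $21.73: other taxable items → 7.25% → $1.575425
Picture frame (8x10) $21.45: other taxable items → 7.25% → $1.555125
Unrounded tax sum = $11.2048 → $11.20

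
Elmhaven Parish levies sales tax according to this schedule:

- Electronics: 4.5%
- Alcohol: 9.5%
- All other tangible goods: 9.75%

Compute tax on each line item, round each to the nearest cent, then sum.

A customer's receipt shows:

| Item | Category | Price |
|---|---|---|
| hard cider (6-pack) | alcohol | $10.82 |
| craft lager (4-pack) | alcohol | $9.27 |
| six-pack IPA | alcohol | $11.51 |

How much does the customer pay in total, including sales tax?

$34.60

Hard cider (6-pack) $10.82: alcohol → 9.5% → $1.03
Craft lager (4-pack) $9.27: alcohol → 9.5% → $0.88
Six-pack IPA $11.51: alcohol → 9.5% → $1.09
Subtotal = $31.60; tax = $3.00; total due = $34.60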